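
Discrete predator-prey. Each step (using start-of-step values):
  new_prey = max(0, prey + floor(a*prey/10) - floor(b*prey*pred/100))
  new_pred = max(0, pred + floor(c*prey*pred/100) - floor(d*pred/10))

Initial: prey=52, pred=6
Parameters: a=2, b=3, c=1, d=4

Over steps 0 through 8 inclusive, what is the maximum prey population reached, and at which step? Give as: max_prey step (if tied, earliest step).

Answer: 53 1

Derivation:
Step 1: prey: 52+10-9=53; pred: 6+3-2=7
Step 2: prey: 53+10-11=52; pred: 7+3-2=8
Step 3: prey: 52+10-12=50; pred: 8+4-3=9
Step 4: prey: 50+10-13=47; pred: 9+4-3=10
Step 5: prey: 47+9-14=42; pred: 10+4-4=10
Step 6: prey: 42+8-12=38; pred: 10+4-4=10
Step 7: prey: 38+7-11=34; pred: 10+3-4=9
Step 8: prey: 34+6-9=31; pred: 9+3-3=9
Max prey = 53 at step 1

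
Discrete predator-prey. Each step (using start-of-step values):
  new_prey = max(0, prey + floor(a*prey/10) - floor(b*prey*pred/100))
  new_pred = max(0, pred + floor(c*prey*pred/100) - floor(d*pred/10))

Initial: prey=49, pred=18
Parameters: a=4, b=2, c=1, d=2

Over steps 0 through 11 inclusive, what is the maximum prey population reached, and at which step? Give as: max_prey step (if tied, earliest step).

Answer: 51 1

Derivation:
Step 1: prey: 49+19-17=51; pred: 18+8-3=23
Step 2: prey: 51+20-23=48; pred: 23+11-4=30
Step 3: prey: 48+19-28=39; pred: 30+14-6=38
Step 4: prey: 39+15-29=25; pred: 38+14-7=45
Step 5: prey: 25+10-22=13; pred: 45+11-9=47
Step 6: prey: 13+5-12=6; pred: 47+6-9=44
Step 7: prey: 6+2-5=3; pred: 44+2-8=38
Step 8: prey: 3+1-2=2; pred: 38+1-7=32
Step 9: prey: 2+0-1=1; pred: 32+0-6=26
Step 10: prey: 1+0-0=1; pred: 26+0-5=21
Step 11: prey: 1+0-0=1; pred: 21+0-4=17
Max prey = 51 at step 1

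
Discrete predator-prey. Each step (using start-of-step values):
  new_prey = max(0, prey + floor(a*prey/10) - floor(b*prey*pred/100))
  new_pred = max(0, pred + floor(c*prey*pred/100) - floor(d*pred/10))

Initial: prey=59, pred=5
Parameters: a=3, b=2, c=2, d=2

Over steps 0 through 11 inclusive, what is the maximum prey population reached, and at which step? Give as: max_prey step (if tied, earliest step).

Step 1: prey: 59+17-5=71; pred: 5+5-1=9
Step 2: prey: 71+21-12=80; pred: 9+12-1=20
Step 3: prey: 80+24-32=72; pred: 20+32-4=48
Step 4: prey: 72+21-69=24; pred: 48+69-9=108
Step 5: prey: 24+7-51=0; pred: 108+51-21=138
Step 6: prey: 0+0-0=0; pred: 138+0-27=111
Step 7: prey: 0+0-0=0; pred: 111+0-22=89
Step 8: prey: 0+0-0=0; pred: 89+0-17=72
Step 9: prey: 0+0-0=0; pred: 72+0-14=58
Step 10: prey: 0+0-0=0; pred: 58+0-11=47
Step 11: prey: 0+0-0=0; pred: 47+0-9=38
Max prey = 80 at step 2

Answer: 80 2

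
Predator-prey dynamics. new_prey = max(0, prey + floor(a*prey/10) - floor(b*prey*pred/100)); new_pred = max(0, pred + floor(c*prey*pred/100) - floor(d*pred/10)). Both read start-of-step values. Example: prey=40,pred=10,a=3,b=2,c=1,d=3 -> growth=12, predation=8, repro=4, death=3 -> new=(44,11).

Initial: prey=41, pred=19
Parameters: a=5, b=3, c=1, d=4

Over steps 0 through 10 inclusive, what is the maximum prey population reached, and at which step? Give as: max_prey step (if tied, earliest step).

Step 1: prey: 41+20-23=38; pred: 19+7-7=19
Step 2: prey: 38+19-21=36; pred: 19+7-7=19
Step 3: prey: 36+18-20=34; pred: 19+6-7=18
Step 4: prey: 34+17-18=33; pred: 18+6-7=17
Step 5: prey: 33+16-16=33; pred: 17+5-6=16
Step 6: prey: 33+16-15=34; pred: 16+5-6=15
Step 7: prey: 34+17-15=36; pred: 15+5-6=14
Step 8: prey: 36+18-15=39; pred: 14+5-5=14
Step 9: prey: 39+19-16=42; pred: 14+5-5=14
Step 10: prey: 42+21-17=46; pred: 14+5-5=14
Max prey = 46 at step 10

Answer: 46 10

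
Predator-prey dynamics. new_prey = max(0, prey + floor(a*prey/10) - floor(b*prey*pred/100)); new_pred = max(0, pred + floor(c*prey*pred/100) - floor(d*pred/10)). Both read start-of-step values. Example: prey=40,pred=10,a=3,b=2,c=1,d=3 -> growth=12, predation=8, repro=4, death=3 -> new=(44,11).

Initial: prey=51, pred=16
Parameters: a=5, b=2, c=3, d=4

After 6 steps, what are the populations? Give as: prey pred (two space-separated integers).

Step 1: prey: 51+25-16=60; pred: 16+24-6=34
Step 2: prey: 60+30-40=50; pred: 34+61-13=82
Step 3: prey: 50+25-82=0; pred: 82+123-32=173
Step 4: prey: 0+0-0=0; pred: 173+0-69=104
Step 5: prey: 0+0-0=0; pred: 104+0-41=63
Step 6: prey: 0+0-0=0; pred: 63+0-25=38

Answer: 0 38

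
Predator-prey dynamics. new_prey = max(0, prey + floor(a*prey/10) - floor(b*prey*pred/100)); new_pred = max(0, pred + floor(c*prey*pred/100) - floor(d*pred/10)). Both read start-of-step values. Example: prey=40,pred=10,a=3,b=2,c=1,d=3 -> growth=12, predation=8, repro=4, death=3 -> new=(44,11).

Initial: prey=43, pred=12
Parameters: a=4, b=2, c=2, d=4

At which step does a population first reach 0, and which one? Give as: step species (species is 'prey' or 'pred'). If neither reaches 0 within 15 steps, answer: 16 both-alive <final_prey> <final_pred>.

Answer: 6 prey

Derivation:
Step 1: prey: 43+17-10=50; pred: 12+10-4=18
Step 2: prey: 50+20-18=52; pred: 18+18-7=29
Step 3: prey: 52+20-30=42; pred: 29+30-11=48
Step 4: prey: 42+16-40=18; pred: 48+40-19=69
Step 5: prey: 18+7-24=1; pred: 69+24-27=66
Step 6: prey: 1+0-1=0; pred: 66+1-26=41
First extinction: prey at step 6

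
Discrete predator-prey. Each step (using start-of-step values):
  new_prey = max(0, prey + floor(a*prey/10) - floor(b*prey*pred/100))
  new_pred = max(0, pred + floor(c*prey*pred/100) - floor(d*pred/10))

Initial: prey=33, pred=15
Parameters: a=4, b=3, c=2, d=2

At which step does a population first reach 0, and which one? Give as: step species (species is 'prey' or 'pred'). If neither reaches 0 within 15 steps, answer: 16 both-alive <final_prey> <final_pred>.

Answer: 6 prey

Derivation:
Step 1: prey: 33+13-14=32; pred: 15+9-3=21
Step 2: prey: 32+12-20=24; pred: 21+13-4=30
Step 3: prey: 24+9-21=12; pred: 30+14-6=38
Step 4: prey: 12+4-13=3; pred: 38+9-7=40
Step 5: prey: 3+1-3=1; pred: 40+2-8=34
Step 6: prey: 1+0-1=0; pred: 34+0-6=28
First extinction: prey at step 6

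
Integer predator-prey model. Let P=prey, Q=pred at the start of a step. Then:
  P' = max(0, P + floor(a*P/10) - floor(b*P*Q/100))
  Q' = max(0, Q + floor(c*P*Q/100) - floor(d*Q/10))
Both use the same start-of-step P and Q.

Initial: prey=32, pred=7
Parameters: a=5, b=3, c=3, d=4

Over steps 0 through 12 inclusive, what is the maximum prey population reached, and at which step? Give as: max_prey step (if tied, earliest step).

Step 1: prey: 32+16-6=42; pred: 7+6-2=11
Step 2: prey: 42+21-13=50; pred: 11+13-4=20
Step 3: prey: 50+25-30=45; pred: 20+30-8=42
Step 4: prey: 45+22-56=11; pred: 42+56-16=82
Step 5: prey: 11+5-27=0; pred: 82+27-32=77
Step 6: prey: 0+0-0=0; pred: 77+0-30=47
Step 7: prey: 0+0-0=0; pred: 47+0-18=29
Step 8: prey: 0+0-0=0; pred: 29+0-11=18
Step 9: prey: 0+0-0=0; pred: 18+0-7=11
Step 10: prey: 0+0-0=0; pred: 11+0-4=7
Step 11: prey: 0+0-0=0; pred: 7+0-2=5
Step 12: prey: 0+0-0=0; pred: 5+0-2=3
Max prey = 50 at step 2

Answer: 50 2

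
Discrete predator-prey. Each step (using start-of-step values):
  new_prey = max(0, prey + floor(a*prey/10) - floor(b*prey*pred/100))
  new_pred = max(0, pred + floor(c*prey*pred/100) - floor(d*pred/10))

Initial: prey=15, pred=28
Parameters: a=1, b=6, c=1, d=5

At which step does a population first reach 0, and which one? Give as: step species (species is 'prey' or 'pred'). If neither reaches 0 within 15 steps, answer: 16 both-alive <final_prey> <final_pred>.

Answer: 1 prey

Derivation:
Step 1: prey: 15+1-25=0; pred: 28+4-14=18
First extinction: prey at step 1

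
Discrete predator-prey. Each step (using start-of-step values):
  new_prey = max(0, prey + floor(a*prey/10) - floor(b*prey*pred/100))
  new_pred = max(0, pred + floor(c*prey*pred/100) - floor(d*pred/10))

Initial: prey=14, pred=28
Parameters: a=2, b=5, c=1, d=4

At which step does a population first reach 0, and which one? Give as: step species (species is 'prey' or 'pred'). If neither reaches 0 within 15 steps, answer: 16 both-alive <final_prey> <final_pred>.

Answer: 1 prey

Derivation:
Step 1: prey: 14+2-19=0; pred: 28+3-11=20
First extinction: prey at step 1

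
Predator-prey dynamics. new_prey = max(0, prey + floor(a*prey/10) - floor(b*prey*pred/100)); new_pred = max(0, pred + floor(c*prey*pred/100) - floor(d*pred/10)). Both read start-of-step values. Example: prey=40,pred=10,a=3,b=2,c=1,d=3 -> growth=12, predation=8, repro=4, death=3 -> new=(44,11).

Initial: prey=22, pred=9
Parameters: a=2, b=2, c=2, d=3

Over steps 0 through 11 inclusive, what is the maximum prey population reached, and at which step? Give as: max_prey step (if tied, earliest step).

Step 1: prey: 22+4-3=23; pred: 9+3-2=10
Step 2: prey: 23+4-4=23; pred: 10+4-3=11
Step 3: prey: 23+4-5=22; pred: 11+5-3=13
Step 4: prey: 22+4-5=21; pred: 13+5-3=15
Step 5: prey: 21+4-6=19; pred: 15+6-4=17
Step 6: prey: 19+3-6=16; pred: 17+6-5=18
Step 7: prey: 16+3-5=14; pred: 18+5-5=18
Step 8: prey: 14+2-5=11; pred: 18+5-5=18
Step 9: prey: 11+2-3=10; pred: 18+3-5=16
Step 10: prey: 10+2-3=9; pred: 16+3-4=15
Step 11: prey: 9+1-2=8; pred: 15+2-4=13
Max prey = 23 at step 1

Answer: 23 1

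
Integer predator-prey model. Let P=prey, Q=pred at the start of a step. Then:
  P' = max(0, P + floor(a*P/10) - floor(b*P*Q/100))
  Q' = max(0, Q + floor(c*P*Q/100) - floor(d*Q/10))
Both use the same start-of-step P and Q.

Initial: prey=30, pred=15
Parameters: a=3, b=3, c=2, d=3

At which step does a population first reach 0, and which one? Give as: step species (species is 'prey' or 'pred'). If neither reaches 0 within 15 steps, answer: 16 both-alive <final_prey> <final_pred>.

Answer: 16 both-alive 2 3

Derivation:
Step 1: prey: 30+9-13=26; pred: 15+9-4=20
Step 2: prey: 26+7-15=18; pred: 20+10-6=24
Step 3: prey: 18+5-12=11; pred: 24+8-7=25
Step 4: prey: 11+3-8=6; pred: 25+5-7=23
Step 5: prey: 6+1-4=3; pred: 23+2-6=19
Step 6: prey: 3+0-1=2; pred: 19+1-5=15
Step 7: prey: 2+0-0=2; pred: 15+0-4=11
Step 8: prey: 2+0-0=2; pred: 11+0-3=8
Step 9: prey: 2+0-0=2; pred: 8+0-2=6
Step 10: prey: 2+0-0=2; pred: 6+0-1=5
Step 11: prey: 2+0-0=2; pred: 5+0-1=4
Step 12: prey: 2+0-0=2; pred: 4+0-1=3
Step 13: prey: 2+0-0=2; pred: 3+0-0=3
Steps 14-15: state stable at prey=2, pred=3 (no change)
No extinction within 15 steps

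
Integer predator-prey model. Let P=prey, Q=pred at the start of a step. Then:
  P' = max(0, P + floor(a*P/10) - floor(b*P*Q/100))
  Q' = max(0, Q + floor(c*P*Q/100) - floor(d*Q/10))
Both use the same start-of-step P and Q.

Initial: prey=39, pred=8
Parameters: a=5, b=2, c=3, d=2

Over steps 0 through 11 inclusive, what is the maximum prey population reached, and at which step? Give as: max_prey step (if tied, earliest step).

Answer: 62 2

Derivation:
Step 1: prey: 39+19-6=52; pred: 8+9-1=16
Step 2: prey: 52+26-16=62; pred: 16+24-3=37
Step 3: prey: 62+31-45=48; pred: 37+68-7=98
Step 4: prey: 48+24-94=0; pred: 98+141-19=220
Step 5: prey: 0+0-0=0; pred: 220+0-44=176
Step 6: prey: 0+0-0=0; pred: 176+0-35=141
Step 7: prey: 0+0-0=0; pred: 141+0-28=113
Step 8: prey: 0+0-0=0; pred: 113+0-22=91
Step 9: prey: 0+0-0=0; pred: 91+0-18=73
Step 10: prey: 0+0-0=0; pred: 73+0-14=59
Step 11: prey: 0+0-0=0; pred: 59+0-11=48
Max prey = 62 at step 2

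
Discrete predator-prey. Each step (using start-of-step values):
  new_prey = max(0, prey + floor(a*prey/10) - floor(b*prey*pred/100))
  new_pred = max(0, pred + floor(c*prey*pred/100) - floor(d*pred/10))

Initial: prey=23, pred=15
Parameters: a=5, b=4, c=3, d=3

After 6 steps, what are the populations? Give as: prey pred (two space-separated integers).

Step 1: prey: 23+11-13=21; pred: 15+10-4=21
Step 2: prey: 21+10-17=14; pred: 21+13-6=28
Step 3: prey: 14+7-15=6; pred: 28+11-8=31
Step 4: prey: 6+3-7=2; pred: 31+5-9=27
Step 5: prey: 2+1-2=1; pred: 27+1-8=20
Step 6: prey: 1+0-0=1; pred: 20+0-6=14

Answer: 1 14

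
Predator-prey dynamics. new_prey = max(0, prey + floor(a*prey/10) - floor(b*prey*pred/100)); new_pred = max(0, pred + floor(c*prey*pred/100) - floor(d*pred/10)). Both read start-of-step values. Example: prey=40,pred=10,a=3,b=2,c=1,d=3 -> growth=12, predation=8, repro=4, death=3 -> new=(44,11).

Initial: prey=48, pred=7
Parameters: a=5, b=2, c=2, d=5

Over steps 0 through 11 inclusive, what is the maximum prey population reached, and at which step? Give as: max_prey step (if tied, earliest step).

Answer: 99 3

Derivation:
Step 1: prey: 48+24-6=66; pred: 7+6-3=10
Step 2: prey: 66+33-13=86; pred: 10+13-5=18
Step 3: prey: 86+43-30=99; pred: 18+30-9=39
Step 4: prey: 99+49-77=71; pred: 39+77-19=97
Step 5: prey: 71+35-137=0; pred: 97+137-48=186
Step 6: prey: 0+0-0=0; pred: 186+0-93=93
Step 7: prey: 0+0-0=0; pred: 93+0-46=47
Step 8: prey: 0+0-0=0; pred: 47+0-23=24
Step 9: prey: 0+0-0=0; pred: 24+0-12=12
Step 10: prey: 0+0-0=0; pred: 12+0-6=6
Step 11: prey: 0+0-0=0; pred: 6+0-3=3
Max prey = 99 at step 3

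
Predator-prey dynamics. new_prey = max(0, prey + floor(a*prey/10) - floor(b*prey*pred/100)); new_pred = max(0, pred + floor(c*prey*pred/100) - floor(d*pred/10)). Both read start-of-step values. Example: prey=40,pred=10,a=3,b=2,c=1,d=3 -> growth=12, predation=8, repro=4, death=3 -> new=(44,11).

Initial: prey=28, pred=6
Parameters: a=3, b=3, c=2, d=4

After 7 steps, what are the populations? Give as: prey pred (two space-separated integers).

Step 1: prey: 28+8-5=31; pred: 6+3-2=7
Step 2: prey: 31+9-6=34; pred: 7+4-2=9
Step 3: prey: 34+10-9=35; pred: 9+6-3=12
Step 4: prey: 35+10-12=33; pred: 12+8-4=16
Step 5: prey: 33+9-15=27; pred: 16+10-6=20
Step 6: prey: 27+8-16=19; pred: 20+10-8=22
Step 7: prey: 19+5-12=12; pred: 22+8-8=22

Answer: 12 22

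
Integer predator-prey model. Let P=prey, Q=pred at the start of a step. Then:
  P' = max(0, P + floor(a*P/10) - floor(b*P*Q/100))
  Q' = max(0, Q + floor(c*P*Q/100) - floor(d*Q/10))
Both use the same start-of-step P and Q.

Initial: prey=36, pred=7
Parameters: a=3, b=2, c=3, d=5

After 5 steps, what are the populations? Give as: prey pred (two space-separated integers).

Answer: 2 76

Derivation:
Step 1: prey: 36+10-5=41; pred: 7+7-3=11
Step 2: prey: 41+12-9=44; pred: 11+13-5=19
Step 3: prey: 44+13-16=41; pred: 19+25-9=35
Step 4: prey: 41+12-28=25; pred: 35+43-17=61
Step 5: prey: 25+7-30=2; pred: 61+45-30=76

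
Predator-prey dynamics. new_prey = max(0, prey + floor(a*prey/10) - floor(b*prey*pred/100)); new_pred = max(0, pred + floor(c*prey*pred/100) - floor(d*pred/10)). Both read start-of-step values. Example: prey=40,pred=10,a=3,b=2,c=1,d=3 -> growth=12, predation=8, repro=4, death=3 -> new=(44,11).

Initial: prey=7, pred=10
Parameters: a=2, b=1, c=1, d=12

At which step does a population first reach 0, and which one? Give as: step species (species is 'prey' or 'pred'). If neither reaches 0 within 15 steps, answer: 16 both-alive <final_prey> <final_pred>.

Step 1: prey: 7+1-0=8; pred: 10+0-12=0
First extinction: pred at step 1

Answer: 1 pred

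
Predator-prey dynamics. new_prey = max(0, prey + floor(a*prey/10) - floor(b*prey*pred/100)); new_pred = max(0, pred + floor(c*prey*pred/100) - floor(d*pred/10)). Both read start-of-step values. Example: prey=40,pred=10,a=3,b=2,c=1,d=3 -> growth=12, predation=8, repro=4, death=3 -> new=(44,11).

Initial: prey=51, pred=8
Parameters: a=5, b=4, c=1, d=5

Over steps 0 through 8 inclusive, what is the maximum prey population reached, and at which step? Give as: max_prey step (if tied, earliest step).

Answer: 98 5

Derivation:
Step 1: prey: 51+25-16=60; pred: 8+4-4=8
Step 2: prey: 60+30-19=71; pred: 8+4-4=8
Step 3: prey: 71+35-22=84; pred: 8+5-4=9
Step 4: prey: 84+42-30=96; pred: 9+7-4=12
Step 5: prey: 96+48-46=98; pred: 12+11-6=17
Step 6: prey: 98+49-66=81; pred: 17+16-8=25
Step 7: prey: 81+40-81=40; pred: 25+20-12=33
Step 8: prey: 40+20-52=8; pred: 33+13-16=30
Max prey = 98 at step 5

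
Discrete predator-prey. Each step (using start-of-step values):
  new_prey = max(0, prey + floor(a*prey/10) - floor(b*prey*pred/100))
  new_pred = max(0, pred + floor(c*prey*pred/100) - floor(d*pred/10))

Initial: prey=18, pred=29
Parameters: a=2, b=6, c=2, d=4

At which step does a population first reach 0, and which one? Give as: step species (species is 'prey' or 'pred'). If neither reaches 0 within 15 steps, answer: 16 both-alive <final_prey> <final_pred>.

Answer: 1 prey

Derivation:
Step 1: prey: 18+3-31=0; pred: 29+10-11=28
First extinction: prey at step 1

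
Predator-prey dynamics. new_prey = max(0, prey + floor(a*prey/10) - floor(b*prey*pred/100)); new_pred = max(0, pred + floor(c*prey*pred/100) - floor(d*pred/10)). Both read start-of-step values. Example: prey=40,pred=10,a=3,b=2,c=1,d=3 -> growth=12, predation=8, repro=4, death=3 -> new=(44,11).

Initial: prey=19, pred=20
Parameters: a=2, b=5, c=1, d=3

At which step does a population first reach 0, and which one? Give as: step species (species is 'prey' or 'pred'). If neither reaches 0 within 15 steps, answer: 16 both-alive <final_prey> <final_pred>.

Answer: 16 both-alive 1 3

Derivation:
Step 1: prey: 19+3-19=3; pred: 20+3-6=17
Step 2: prey: 3+0-2=1; pred: 17+0-5=12
Step 3: prey: 1+0-0=1; pred: 12+0-3=9
Step 4: prey: 1+0-0=1; pred: 9+0-2=7
Step 5: prey: 1+0-0=1; pred: 7+0-2=5
Step 6: prey: 1+0-0=1; pred: 5+0-1=4
Step 7: prey: 1+0-0=1; pred: 4+0-1=3
Step 8: prey: 1+0-0=1; pred: 3+0-0=3
Steps 9-15: state stable at prey=1, pred=3 (no change)
No extinction within 15 steps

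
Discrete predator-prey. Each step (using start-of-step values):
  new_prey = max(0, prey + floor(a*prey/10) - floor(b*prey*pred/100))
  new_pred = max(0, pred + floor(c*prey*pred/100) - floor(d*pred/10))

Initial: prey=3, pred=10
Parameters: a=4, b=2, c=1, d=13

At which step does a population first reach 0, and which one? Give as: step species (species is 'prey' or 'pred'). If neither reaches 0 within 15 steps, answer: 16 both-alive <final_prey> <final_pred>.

Step 1: prey: 3+1-0=4; pred: 10+0-13=0
First extinction: pred at step 1

Answer: 1 pred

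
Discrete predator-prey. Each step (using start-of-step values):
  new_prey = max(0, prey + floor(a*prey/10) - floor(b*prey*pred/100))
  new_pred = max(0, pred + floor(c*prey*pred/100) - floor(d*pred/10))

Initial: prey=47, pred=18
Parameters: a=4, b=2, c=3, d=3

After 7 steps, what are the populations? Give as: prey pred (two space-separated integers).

Step 1: prey: 47+18-16=49; pred: 18+25-5=38
Step 2: prey: 49+19-37=31; pred: 38+55-11=82
Step 3: prey: 31+12-50=0; pred: 82+76-24=134
Step 4: prey: 0+0-0=0; pred: 134+0-40=94
Step 5: prey: 0+0-0=0; pred: 94+0-28=66
Step 6: prey: 0+0-0=0; pred: 66+0-19=47
Step 7: prey: 0+0-0=0; pred: 47+0-14=33

Answer: 0 33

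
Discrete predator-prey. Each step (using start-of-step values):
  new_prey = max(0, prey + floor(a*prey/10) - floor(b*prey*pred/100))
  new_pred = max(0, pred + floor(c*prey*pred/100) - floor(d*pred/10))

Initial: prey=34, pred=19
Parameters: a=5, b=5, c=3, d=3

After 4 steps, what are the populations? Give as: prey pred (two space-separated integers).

Step 1: prey: 34+17-32=19; pred: 19+19-5=33
Step 2: prey: 19+9-31=0; pred: 33+18-9=42
Step 3: prey: 0+0-0=0; pred: 42+0-12=30
Step 4: prey: 0+0-0=0; pred: 30+0-9=21

Answer: 0 21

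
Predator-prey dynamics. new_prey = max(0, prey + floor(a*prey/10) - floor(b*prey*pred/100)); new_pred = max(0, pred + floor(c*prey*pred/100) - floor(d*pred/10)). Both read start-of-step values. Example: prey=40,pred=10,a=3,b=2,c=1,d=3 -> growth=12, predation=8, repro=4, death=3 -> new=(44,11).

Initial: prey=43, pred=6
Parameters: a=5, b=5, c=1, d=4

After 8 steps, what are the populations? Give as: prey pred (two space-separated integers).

Step 1: prey: 43+21-12=52; pred: 6+2-2=6
Step 2: prey: 52+26-15=63; pred: 6+3-2=7
Step 3: prey: 63+31-22=72; pred: 7+4-2=9
Step 4: prey: 72+36-32=76; pred: 9+6-3=12
Step 5: prey: 76+38-45=69; pred: 12+9-4=17
Step 6: prey: 69+34-58=45; pred: 17+11-6=22
Step 7: prey: 45+22-49=18; pred: 22+9-8=23
Step 8: prey: 18+9-20=7; pred: 23+4-9=18

Answer: 7 18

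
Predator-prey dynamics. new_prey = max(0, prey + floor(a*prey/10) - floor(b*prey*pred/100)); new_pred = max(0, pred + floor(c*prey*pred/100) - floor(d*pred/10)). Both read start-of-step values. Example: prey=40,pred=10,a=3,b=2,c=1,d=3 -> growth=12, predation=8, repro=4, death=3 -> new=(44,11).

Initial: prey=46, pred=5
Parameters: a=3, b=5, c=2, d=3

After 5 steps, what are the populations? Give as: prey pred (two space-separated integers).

Answer: 0 22

Derivation:
Step 1: prey: 46+13-11=48; pred: 5+4-1=8
Step 2: prey: 48+14-19=43; pred: 8+7-2=13
Step 3: prey: 43+12-27=28; pred: 13+11-3=21
Step 4: prey: 28+8-29=7; pred: 21+11-6=26
Step 5: prey: 7+2-9=0; pred: 26+3-7=22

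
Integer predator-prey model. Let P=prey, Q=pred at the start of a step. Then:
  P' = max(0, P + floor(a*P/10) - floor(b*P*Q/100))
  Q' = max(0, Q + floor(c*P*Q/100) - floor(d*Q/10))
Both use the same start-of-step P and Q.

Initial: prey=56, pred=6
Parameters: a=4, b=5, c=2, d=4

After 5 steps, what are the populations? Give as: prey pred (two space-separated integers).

Answer: 0 21

Derivation:
Step 1: prey: 56+22-16=62; pred: 6+6-2=10
Step 2: prey: 62+24-31=55; pred: 10+12-4=18
Step 3: prey: 55+22-49=28; pred: 18+19-7=30
Step 4: prey: 28+11-42=0; pred: 30+16-12=34
Step 5: prey: 0+0-0=0; pred: 34+0-13=21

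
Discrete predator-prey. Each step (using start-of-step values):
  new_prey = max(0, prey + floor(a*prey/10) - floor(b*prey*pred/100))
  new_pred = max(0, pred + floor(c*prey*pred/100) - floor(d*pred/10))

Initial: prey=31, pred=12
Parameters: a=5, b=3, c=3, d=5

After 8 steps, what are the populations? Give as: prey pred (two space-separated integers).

Answer: 0 5

Derivation:
Step 1: prey: 31+15-11=35; pred: 12+11-6=17
Step 2: prey: 35+17-17=35; pred: 17+17-8=26
Step 3: prey: 35+17-27=25; pred: 26+27-13=40
Step 4: prey: 25+12-30=7; pred: 40+30-20=50
Step 5: prey: 7+3-10=0; pred: 50+10-25=35
Step 6: prey: 0+0-0=0; pred: 35+0-17=18
Step 7: prey: 0+0-0=0; pred: 18+0-9=9
Step 8: prey: 0+0-0=0; pred: 9+0-4=5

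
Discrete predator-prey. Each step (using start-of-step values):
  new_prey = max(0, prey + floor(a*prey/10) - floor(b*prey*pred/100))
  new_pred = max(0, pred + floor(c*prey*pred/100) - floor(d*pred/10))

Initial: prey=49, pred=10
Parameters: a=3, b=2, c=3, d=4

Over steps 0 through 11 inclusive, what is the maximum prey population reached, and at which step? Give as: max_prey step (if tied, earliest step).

Answer: 54 1

Derivation:
Step 1: prey: 49+14-9=54; pred: 10+14-4=20
Step 2: prey: 54+16-21=49; pred: 20+32-8=44
Step 3: prey: 49+14-43=20; pred: 44+64-17=91
Step 4: prey: 20+6-36=0; pred: 91+54-36=109
Step 5: prey: 0+0-0=0; pred: 109+0-43=66
Step 6: prey: 0+0-0=0; pred: 66+0-26=40
Step 7: prey: 0+0-0=0; pred: 40+0-16=24
Step 8: prey: 0+0-0=0; pred: 24+0-9=15
Step 9: prey: 0+0-0=0; pred: 15+0-6=9
Step 10: prey: 0+0-0=0; pred: 9+0-3=6
Step 11: prey: 0+0-0=0; pred: 6+0-2=4
Max prey = 54 at step 1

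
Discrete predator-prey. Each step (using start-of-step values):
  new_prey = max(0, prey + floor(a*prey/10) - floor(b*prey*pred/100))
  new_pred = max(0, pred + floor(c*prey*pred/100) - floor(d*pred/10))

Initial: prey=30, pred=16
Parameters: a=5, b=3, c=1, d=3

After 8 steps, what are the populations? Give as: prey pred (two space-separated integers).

Answer: 33 17

Derivation:
Step 1: prey: 30+15-14=31; pred: 16+4-4=16
Step 2: prey: 31+15-14=32; pred: 16+4-4=16
Step 3: prey: 32+16-15=33; pred: 16+5-4=17
Step 4: prey: 33+16-16=33; pred: 17+5-5=17
Step 5: prey: 33+16-16=33; pred: 17+5-5=17
Step 6: prey: 33+16-16=33; pred: 17+5-5=17
Step 7: prey: 33+16-16=33; pred: 17+5-5=17
Step 8: prey: 33+16-16=33; pred: 17+5-5=17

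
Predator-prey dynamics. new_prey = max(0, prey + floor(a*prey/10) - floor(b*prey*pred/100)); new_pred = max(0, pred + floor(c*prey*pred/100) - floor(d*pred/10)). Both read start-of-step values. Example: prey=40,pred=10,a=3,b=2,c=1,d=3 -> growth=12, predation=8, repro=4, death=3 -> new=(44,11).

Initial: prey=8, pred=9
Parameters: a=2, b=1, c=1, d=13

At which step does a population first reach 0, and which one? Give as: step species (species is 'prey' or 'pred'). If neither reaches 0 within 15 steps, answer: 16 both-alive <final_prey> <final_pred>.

Step 1: prey: 8+1-0=9; pred: 9+0-11=0
First extinction: pred at step 1

Answer: 1 pred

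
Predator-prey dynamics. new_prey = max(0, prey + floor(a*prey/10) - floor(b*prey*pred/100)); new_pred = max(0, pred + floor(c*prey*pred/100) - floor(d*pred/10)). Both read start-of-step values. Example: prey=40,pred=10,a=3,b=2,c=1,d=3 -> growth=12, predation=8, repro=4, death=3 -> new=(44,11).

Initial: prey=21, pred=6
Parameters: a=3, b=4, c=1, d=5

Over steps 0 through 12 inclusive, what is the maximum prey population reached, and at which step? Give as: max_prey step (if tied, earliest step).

Step 1: prey: 21+6-5=22; pred: 6+1-3=4
Step 2: prey: 22+6-3=25; pred: 4+0-2=2
Step 3: prey: 25+7-2=30; pred: 2+0-1=1
Step 4: prey: 30+9-1=38; pred: 1+0-0=1
Step 5: prey: 38+11-1=48; pred: 1+0-0=1
Step 6: prey: 48+14-1=61; pred: 1+0-0=1
Step 7: prey: 61+18-2=77; pred: 1+0-0=1
Step 8: prey: 77+23-3=97; pred: 1+0-0=1
Step 9: prey: 97+29-3=123; pred: 1+0-0=1
Step 10: prey: 123+36-4=155; pred: 1+1-0=2
Step 11: prey: 155+46-12=189; pred: 2+3-1=4
Step 12: prey: 189+56-30=215; pred: 4+7-2=9
Max prey = 215 at step 12

Answer: 215 12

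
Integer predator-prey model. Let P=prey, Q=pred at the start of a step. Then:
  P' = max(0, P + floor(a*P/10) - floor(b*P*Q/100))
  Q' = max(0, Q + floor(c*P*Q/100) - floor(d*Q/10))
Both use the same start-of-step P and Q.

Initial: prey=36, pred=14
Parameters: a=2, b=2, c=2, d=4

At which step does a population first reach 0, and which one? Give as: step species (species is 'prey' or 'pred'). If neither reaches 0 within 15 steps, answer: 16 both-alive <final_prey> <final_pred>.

Answer: 16 both-alive 12 2

Derivation:
Step 1: prey: 36+7-10=33; pred: 14+10-5=19
Step 2: prey: 33+6-12=27; pred: 19+12-7=24
Step 3: prey: 27+5-12=20; pred: 24+12-9=27
Step 4: prey: 20+4-10=14; pred: 27+10-10=27
Step 5: prey: 14+2-7=9; pred: 27+7-10=24
Step 6: prey: 9+1-4=6; pred: 24+4-9=19
Step 7: prey: 6+1-2=5; pred: 19+2-7=14
Step 8: prey: 5+1-1=5; pred: 14+1-5=10
Step 9: prey: 5+1-1=5; pred: 10+1-4=7
Step 10: prey: 5+1-0=6; pred: 7+0-2=5
Step 11: prey: 6+1-0=7; pred: 5+0-2=3
Step 12: prey: 7+1-0=8; pred: 3+0-1=2
Step 13: prey: 8+1-0=9; pred: 2+0-0=2
Step 14: prey: 9+1-0=10; pred: 2+0-0=2
Step 15: prey: 10+2-0=12; pred: 2+0-0=2
No extinction within 15 steps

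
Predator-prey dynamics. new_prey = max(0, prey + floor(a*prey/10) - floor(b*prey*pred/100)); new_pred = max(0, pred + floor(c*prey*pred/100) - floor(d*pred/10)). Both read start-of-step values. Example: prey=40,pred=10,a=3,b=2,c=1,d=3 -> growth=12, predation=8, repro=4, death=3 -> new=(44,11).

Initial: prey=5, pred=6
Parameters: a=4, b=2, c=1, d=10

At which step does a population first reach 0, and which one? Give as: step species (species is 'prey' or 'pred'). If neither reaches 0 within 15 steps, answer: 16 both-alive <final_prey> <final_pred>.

Step 1: prey: 5+2-0=7; pred: 6+0-6=0
First extinction: pred at step 1

Answer: 1 pred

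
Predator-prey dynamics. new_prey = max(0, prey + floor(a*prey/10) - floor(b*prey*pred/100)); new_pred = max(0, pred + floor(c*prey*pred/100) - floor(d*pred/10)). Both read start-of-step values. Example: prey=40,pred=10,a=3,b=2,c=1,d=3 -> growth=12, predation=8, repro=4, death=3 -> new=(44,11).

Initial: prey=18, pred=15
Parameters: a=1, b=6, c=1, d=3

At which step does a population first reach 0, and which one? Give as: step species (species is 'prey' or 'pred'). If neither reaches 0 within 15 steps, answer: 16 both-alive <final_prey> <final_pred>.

Step 1: prey: 18+1-16=3; pred: 15+2-4=13
Step 2: prey: 3+0-2=1; pred: 13+0-3=10
Step 3: prey: 1+0-0=1; pred: 10+0-3=7
Step 4: prey: 1+0-0=1; pred: 7+0-2=5
Step 5: prey: 1+0-0=1; pred: 5+0-1=4
Step 6: prey: 1+0-0=1; pred: 4+0-1=3
Step 7: prey: 1+0-0=1; pred: 3+0-0=3
Steps 8-15: state stable at prey=1, pred=3 (no change)
No extinction within 15 steps

Answer: 16 both-alive 1 3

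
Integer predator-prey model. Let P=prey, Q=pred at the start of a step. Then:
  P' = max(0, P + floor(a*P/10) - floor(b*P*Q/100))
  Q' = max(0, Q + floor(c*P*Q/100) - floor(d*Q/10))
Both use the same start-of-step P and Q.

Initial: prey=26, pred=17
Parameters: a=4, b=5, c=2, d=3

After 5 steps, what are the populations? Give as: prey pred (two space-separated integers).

Step 1: prey: 26+10-22=14; pred: 17+8-5=20
Step 2: prey: 14+5-14=5; pred: 20+5-6=19
Step 3: prey: 5+2-4=3; pred: 19+1-5=15
Step 4: prey: 3+1-2=2; pred: 15+0-4=11
Step 5: prey: 2+0-1=1; pred: 11+0-3=8

Answer: 1 8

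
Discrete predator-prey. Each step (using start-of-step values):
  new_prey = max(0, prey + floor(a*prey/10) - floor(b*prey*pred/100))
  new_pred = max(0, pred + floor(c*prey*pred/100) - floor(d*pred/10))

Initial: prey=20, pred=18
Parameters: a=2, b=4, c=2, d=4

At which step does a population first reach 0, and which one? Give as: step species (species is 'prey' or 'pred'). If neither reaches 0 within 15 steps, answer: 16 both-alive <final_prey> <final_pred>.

Answer: 16 both-alive 3 2

Derivation:
Step 1: prey: 20+4-14=10; pred: 18+7-7=18
Step 2: prey: 10+2-7=5; pred: 18+3-7=14
Step 3: prey: 5+1-2=4; pred: 14+1-5=10
Step 4: prey: 4+0-1=3; pred: 10+0-4=6
Step 5: prey: 3+0-0=3; pred: 6+0-2=4
Step 6: prey: 3+0-0=3; pred: 4+0-1=3
Step 7: prey: 3+0-0=3; pred: 3+0-1=2
Step 8: prey: 3+0-0=3; pred: 2+0-0=2
Steps 9-15: state stable at prey=3, pred=2 (no change)
No extinction within 15 steps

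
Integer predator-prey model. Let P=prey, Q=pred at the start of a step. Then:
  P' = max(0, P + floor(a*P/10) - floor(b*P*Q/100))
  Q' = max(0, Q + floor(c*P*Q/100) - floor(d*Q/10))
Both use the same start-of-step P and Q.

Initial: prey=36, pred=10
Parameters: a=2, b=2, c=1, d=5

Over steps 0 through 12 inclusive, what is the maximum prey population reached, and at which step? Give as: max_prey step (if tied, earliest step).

Answer: 78 11

Derivation:
Step 1: prey: 36+7-7=36; pred: 10+3-5=8
Step 2: prey: 36+7-5=38; pred: 8+2-4=6
Step 3: prey: 38+7-4=41; pred: 6+2-3=5
Step 4: prey: 41+8-4=45; pred: 5+2-2=5
Step 5: prey: 45+9-4=50; pred: 5+2-2=5
Step 6: prey: 50+10-5=55; pred: 5+2-2=5
Step 7: prey: 55+11-5=61; pred: 5+2-2=5
Step 8: prey: 61+12-6=67; pred: 5+3-2=6
Step 9: prey: 67+13-8=72; pred: 6+4-3=7
Step 10: prey: 72+14-10=76; pred: 7+5-3=9
Step 11: prey: 76+15-13=78; pred: 9+6-4=11
Step 12: prey: 78+15-17=76; pred: 11+8-5=14
Max prey = 78 at step 11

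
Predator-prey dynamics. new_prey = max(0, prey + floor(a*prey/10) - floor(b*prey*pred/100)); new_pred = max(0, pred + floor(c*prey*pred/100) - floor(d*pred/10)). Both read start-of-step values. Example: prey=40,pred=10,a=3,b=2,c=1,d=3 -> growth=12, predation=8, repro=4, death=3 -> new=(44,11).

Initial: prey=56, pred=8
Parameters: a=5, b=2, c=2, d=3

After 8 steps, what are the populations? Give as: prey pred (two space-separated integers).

Answer: 0 45

Derivation:
Step 1: prey: 56+28-8=76; pred: 8+8-2=14
Step 2: prey: 76+38-21=93; pred: 14+21-4=31
Step 3: prey: 93+46-57=82; pred: 31+57-9=79
Step 4: prey: 82+41-129=0; pred: 79+129-23=185
Step 5: prey: 0+0-0=0; pred: 185+0-55=130
Step 6: prey: 0+0-0=0; pred: 130+0-39=91
Step 7: prey: 0+0-0=0; pred: 91+0-27=64
Step 8: prey: 0+0-0=0; pred: 64+0-19=45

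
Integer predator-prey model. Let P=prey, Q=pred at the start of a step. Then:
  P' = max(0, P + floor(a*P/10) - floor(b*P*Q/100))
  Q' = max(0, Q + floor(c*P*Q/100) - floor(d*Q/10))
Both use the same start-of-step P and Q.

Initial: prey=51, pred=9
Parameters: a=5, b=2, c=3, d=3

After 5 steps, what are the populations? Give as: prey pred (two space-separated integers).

Step 1: prey: 51+25-9=67; pred: 9+13-2=20
Step 2: prey: 67+33-26=74; pred: 20+40-6=54
Step 3: prey: 74+37-79=32; pred: 54+119-16=157
Step 4: prey: 32+16-100=0; pred: 157+150-47=260
Step 5: prey: 0+0-0=0; pred: 260+0-78=182

Answer: 0 182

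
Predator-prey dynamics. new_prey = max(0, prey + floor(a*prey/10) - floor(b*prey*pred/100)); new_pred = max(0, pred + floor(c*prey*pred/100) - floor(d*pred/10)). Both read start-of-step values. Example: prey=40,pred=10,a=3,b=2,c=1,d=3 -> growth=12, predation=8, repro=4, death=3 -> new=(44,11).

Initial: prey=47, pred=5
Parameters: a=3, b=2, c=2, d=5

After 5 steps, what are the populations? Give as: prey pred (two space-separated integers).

Answer: 34 70

Derivation:
Step 1: prey: 47+14-4=57; pred: 5+4-2=7
Step 2: prey: 57+17-7=67; pred: 7+7-3=11
Step 3: prey: 67+20-14=73; pred: 11+14-5=20
Step 4: prey: 73+21-29=65; pred: 20+29-10=39
Step 5: prey: 65+19-50=34; pred: 39+50-19=70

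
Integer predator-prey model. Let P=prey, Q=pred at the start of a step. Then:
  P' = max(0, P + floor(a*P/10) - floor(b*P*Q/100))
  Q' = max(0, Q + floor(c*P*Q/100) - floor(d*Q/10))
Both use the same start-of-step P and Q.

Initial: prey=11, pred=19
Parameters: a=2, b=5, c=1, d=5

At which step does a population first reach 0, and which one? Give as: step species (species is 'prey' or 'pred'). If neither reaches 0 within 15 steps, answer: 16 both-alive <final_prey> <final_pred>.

Answer: 16 both-alive 2 1

Derivation:
Step 1: prey: 11+2-10=3; pred: 19+2-9=12
Step 2: prey: 3+0-1=2; pred: 12+0-6=6
Step 3: prey: 2+0-0=2; pred: 6+0-3=3
Step 4: prey: 2+0-0=2; pred: 3+0-1=2
Step 5: prey: 2+0-0=2; pred: 2+0-1=1
Step 6: prey: 2+0-0=2; pred: 1+0-0=1
Steps 7-15: state stable at prey=2, pred=1 (no change)
No extinction within 15 steps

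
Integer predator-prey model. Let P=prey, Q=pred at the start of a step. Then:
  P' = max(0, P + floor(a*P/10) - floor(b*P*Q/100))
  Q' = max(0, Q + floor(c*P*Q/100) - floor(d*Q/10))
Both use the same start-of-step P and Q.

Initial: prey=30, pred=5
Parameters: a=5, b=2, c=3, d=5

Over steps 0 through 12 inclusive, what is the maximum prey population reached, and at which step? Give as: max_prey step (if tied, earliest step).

Answer: 74 3

Derivation:
Step 1: prey: 30+15-3=42; pred: 5+4-2=7
Step 2: prey: 42+21-5=58; pred: 7+8-3=12
Step 3: prey: 58+29-13=74; pred: 12+20-6=26
Step 4: prey: 74+37-38=73; pred: 26+57-13=70
Step 5: prey: 73+36-102=7; pred: 70+153-35=188
Step 6: prey: 7+3-26=0; pred: 188+39-94=133
Step 7: prey: 0+0-0=0; pred: 133+0-66=67
Step 8: prey: 0+0-0=0; pred: 67+0-33=34
Step 9: prey: 0+0-0=0; pred: 34+0-17=17
Step 10: prey: 0+0-0=0; pred: 17+0-8=9
Step 11: prey: 0+0-0=0; pred: 9+0-4=5
Step 12: prey: 0+0-0=0; pred: 5+0-2=3
Max prey = 74 at step 3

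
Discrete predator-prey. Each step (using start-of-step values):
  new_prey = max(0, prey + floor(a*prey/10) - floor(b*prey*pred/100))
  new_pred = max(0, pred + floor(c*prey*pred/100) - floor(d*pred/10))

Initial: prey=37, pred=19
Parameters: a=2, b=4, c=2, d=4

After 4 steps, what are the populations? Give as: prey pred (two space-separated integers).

Answer: 1 10

Derivation:
Step 1: prey: 37+7-28=16; pred: 19+14-7=26
Step 2: prey: 16+3-16=3; pred: 26+8-10=24
Step 3: prey: 3+0-2=1; pred: 24+1-9=16
Step 4: prey: 1+0-0=1; pred: 16+0-6=10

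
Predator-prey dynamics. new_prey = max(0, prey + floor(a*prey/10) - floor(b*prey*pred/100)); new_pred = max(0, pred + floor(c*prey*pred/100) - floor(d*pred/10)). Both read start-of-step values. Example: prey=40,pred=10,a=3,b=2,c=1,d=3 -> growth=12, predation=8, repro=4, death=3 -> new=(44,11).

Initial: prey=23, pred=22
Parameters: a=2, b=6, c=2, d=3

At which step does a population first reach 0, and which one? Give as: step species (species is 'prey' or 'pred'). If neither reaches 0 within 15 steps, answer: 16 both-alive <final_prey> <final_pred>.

Answer: 1 prey

Derivation:
Step 1: prey: 23+4-30=0; pred: 22+10-6=26
First extinction: prey at step 1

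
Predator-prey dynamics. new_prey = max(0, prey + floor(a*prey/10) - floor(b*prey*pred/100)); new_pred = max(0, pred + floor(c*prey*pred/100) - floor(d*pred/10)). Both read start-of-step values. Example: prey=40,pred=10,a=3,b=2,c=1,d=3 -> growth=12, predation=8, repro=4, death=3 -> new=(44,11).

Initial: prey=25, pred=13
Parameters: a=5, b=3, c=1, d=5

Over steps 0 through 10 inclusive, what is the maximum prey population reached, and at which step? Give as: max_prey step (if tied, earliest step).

Answer: 164 8

Derivation:
Step 1: prey: 25+12-9=28; pred: 13+3-6=10
Step 2: prey: 28+14-8=34; pred: 10+2-5=7
Step 3: prey: 34+17-7=44; pred: 7+2-3=6
Step 4: prey: 44+22-7=59; pred: 6+2-3=5
Step 5: prey: 59+29-8=80; pred: 5+2-2=5
Step 6: prey: 80+40-12=108; pred: 5+4-2=7
Step 7: prey: 108+54-22=140; pred: 7+7-3=11
Step 8: prey: 140+70-46=164; pred: 11+15-5=21
Step 9: prey: 164+82-103=143; pred: 21+34-10=45
Step 10: prey: 143+71-193=21; pred: 45+64-22=87
Max prey = 164 at step 8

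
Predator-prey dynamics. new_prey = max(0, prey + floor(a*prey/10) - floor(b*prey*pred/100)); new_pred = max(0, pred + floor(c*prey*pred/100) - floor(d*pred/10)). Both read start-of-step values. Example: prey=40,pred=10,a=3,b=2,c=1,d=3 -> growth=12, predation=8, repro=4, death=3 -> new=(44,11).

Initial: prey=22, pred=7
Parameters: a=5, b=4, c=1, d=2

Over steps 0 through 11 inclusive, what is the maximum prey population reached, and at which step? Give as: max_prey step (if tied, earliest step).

Step 1: prey: 22+11-6=27; pred: 7+1-1=7
Step 2: prey: 27+13-7=33; pred: 7+1-1=7
Step 3: prey: 33+16-9=40; pred: 7+2-1=8
Step 4: prey: 40+20-12=48; pred: 8+3-1=10
Step 5: prey: 48+24-19=53; pred: 10+4-2=12
Step 6: prey: 53+26-25=54; pred: 12+6-2=16
Step 7: prey: 54+27-34=47; pred: 16+8-3=21
Step 8: prey: 47+23-39=31; pred: 21+9-4=26
Step 9: prey: 31+15-32=14; pred: 26+8-5=29
Step 10: prey: 14+7-16=5; pred: 29+4-5=28
Step 11: prey: 5+2-5=2; pred: 28+1-5=24
Max prey = 54 at step 6

Answer: 54 6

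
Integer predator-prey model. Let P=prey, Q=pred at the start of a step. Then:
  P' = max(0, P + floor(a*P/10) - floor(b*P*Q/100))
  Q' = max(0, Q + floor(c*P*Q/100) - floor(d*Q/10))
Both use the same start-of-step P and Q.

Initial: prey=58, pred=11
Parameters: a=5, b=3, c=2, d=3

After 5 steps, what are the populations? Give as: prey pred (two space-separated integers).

Answer: 0 58

Derivation:
Step 1: prey: 58+29-19=68; pred: 11+12-3=20
Step 2: prey: 68+34-40=62; pred: 20+27-6=41
Step 3: prey: 62+31-76=17; pred: 41+50-12=79
Step 4: prey: 17+8-40=0; pred: 79+26-23=82
Step 5: prey: 0+0-0=0; pred: 82+0-24=58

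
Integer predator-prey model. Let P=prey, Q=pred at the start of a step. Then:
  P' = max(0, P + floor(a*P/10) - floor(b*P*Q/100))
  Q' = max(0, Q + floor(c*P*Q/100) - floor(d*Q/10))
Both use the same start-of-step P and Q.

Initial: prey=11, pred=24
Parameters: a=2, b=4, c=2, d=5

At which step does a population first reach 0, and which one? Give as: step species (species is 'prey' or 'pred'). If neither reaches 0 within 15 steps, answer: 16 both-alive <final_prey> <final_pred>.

Answer: 16 both-alive 1 1

Derivation:
Step 1: prey: 11+2-10=3; pred: 24+5-12=17
Step 2: prey: 3+0-2=1; pred: 17+1-8=10
Step 3: prey: 1+0-0=1; pred: 10+0-5=5
Step 4: prey: 1+0-0=1; pred: 5+0-2=3
Step 5: prey: 1+0-0=1; pred: 3+0-1=2
Step 6: prey: 1+0-0=1; pred: 2+0-1=1
Step 7: prey: 1+0-0=1; pred: 1+0-0=1
Steps 8-15: state stable at prey=1, pred=1 (no change)
No extinction within 15 steps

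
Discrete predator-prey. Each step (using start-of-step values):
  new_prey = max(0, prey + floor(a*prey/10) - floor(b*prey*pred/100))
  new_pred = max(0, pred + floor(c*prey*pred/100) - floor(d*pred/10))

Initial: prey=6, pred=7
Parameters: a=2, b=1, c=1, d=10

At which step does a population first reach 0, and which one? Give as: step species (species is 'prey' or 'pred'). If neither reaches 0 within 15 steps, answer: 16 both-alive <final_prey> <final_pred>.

Step 1: prey: 6+1-0=7; pred: 7+0-7=0
First extinction: pred at step 1

Answer: 1 pred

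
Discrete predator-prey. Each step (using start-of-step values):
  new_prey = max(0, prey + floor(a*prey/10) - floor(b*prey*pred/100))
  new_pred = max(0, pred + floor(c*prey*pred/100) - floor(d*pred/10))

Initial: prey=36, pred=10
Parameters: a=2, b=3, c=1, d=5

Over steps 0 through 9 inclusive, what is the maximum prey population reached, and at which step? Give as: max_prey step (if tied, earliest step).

Step 1: prey: 36+7-10=33; pred: 10+3-5=8
Step 2: prey: 33+6-7=32; pred: 8+2-4=6
Step 3: prey: 32+6-5=33; pred: 6+1-3=4
Step 4: prey: 33+6-3=36; pred: 4+1-2=3
Step 5: prey: 36+7-3=40; pred: 3+1-1=3
Step 6: prey: 40+8-3=45; pred: 3+1-1=3
Step 7: prey: 45+9-4=50; pred: 3+1-1=3
Step 8: prey: 50+10-4=56; pred: 3+1-1=3
Step 9: prey: 56+11-5=62; pred: 3+1-1=3
Max prey = 62 at step 9

Answer: 62 9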